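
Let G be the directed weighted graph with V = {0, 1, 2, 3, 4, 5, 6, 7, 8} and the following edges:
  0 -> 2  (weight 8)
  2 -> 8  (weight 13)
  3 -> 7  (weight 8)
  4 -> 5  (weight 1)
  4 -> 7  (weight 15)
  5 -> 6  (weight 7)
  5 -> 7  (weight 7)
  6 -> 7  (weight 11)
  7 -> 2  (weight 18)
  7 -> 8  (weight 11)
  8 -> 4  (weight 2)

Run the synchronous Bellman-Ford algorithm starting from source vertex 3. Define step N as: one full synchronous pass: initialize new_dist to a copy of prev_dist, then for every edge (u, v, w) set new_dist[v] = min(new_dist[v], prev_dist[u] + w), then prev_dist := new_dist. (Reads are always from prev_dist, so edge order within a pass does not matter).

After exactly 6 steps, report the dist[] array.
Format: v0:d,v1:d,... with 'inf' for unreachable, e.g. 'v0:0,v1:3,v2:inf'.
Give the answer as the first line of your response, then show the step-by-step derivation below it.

v0:inf,v1:inf,v2:26,v3:0,v4:21,v5:22,v6:29,v7:8,v8:19

step 1: dist = v0:inf,v1:inf,v2:inf,v3:0,v4:inf,v5:inf,v6:inf,v7:8,v8:inf
step 2: dist = v0:inf,v1:inf,v2:26,v3:0,v4:inf,v5:inf,v6:inf,v7:8,v8:19
step 3: dist = v0:inf,v1:inf,v2:26,v3:0,v4:21,v5:inf,v6:inf,v7:8,v8:19
step 4: dist = v0:inf,v1:inf,v2:26,v3:0,v4:21,v5:22,v6:inf,v7:8,v8:19
step 5: dist = v0:inf,v1:inf,v2:26,v3:0,v4:21,v5:22,v6:29,v7:8,v8:19
step 6: dist = v0:inf,v1:inf,v2:26,v3:0,v4:21,v5:22,v6:29,v7:8,v8:19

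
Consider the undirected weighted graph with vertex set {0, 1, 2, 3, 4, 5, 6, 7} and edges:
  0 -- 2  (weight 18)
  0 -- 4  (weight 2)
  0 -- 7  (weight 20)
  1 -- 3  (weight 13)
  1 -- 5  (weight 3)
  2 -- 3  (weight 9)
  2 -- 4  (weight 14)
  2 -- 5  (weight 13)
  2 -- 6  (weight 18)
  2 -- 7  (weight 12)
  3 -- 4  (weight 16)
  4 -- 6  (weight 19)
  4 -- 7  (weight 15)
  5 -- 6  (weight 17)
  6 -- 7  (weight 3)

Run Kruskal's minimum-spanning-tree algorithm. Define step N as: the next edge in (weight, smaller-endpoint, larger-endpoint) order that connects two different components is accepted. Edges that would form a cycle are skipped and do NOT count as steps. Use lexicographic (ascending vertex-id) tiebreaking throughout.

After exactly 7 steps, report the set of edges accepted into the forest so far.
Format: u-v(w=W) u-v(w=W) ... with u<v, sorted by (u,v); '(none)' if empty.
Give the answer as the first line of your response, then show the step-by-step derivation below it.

0-4(w=2) 1-3(w=13) 1-5(w=3) 2-3(w=9) 2-4(w=14) 2-7(w=12) 6-7(w=3)

step 1: add edge 0-4 (w=2); MST = {0-4(w=2)}
step 2: add edge 1-5 (w=3); MST = {0-4(w=2) 1-5(w=3)}
step 3: add edge 6-7 (w=3); MST = {0-4(w=2) 1-5(w=3) 6-7(w=3)}
step 4: add edge 2-3 (w=9); MST = {0-4(w=2) 1-5(w=3) 2-3(w=9) 6-7(w=3)}
step 5: add edge 2-7 (w=12); MST = {0-4(w=2) 1-5(w=3) 2-3(w=9) 2-7(w=12) 6-7(w=3)}
step 6: add edge 1-3 (w=13); MST = {0-4(w=2) 1-3(w=13) 1-5(w=3) 2-3(w=9) 2-7(w=12) 6-7(w=3)}
step 7: add edge 2-4 (w=14); MST = {0-4(w=2) 1-3(w=13) 1-5(w=3) 2-3(w=9) 2-4(w=14) 2-7(w=12) 6-7(w=3)}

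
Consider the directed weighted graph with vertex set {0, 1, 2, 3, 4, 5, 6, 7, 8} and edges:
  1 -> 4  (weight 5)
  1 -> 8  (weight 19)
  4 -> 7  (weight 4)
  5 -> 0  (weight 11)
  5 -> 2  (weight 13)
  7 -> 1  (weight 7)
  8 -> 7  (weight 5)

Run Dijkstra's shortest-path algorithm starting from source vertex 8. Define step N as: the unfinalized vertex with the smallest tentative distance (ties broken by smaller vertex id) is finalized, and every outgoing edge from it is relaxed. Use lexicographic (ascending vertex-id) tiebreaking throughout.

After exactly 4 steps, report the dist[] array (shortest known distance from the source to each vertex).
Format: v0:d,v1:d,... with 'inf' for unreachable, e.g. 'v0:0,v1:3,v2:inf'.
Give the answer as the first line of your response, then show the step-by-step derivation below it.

v0:inf,v1:12,v2:inf,v3:inf,v4:17,v5:inf,v6:inf,v7:5,v8:0

step 1: dist = v0:inf,v1:inf,v2:inf,v3:inf,v4:inf,v5:inf,v6:inf,v7:5,v8:0
step 2: dist = v0:inf,v1:12,v2:inf,v3:inf,v4:inf,v5:inf,v6:inf,v7:5,v8:0
step 3: dist = v0:inf,v1:12,v2:inf,v3:inf,v4:17,v5:inf,v6:inf,v7:5,v8:0
step 4: dist = v0:inf,v1:12,v2:inf,v3:inf,v4:17,v5:inf,v6:inf,v7:5,v8:0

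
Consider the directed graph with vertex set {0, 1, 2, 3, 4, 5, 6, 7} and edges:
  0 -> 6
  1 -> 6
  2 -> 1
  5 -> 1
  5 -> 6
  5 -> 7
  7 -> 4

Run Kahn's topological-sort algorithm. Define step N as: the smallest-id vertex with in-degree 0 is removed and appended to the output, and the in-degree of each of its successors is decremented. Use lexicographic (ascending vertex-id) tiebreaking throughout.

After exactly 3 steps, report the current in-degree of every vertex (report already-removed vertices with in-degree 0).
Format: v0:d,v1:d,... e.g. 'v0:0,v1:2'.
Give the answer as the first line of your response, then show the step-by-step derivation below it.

v0:0,v1:1,v2:0,v3:0,v4:1,v5:0,v6:2,v7:1

step 1: output 0; order=[0]; indeg=(0,2,0,0,1,0,2,1)
step 2: output 2; order=[0,2]; indeg=(0,1,0,0,1,0,2,1)
step 3: output 3; order=[0,2,3]; indeg=(0,1,0,0,1,0,2,1)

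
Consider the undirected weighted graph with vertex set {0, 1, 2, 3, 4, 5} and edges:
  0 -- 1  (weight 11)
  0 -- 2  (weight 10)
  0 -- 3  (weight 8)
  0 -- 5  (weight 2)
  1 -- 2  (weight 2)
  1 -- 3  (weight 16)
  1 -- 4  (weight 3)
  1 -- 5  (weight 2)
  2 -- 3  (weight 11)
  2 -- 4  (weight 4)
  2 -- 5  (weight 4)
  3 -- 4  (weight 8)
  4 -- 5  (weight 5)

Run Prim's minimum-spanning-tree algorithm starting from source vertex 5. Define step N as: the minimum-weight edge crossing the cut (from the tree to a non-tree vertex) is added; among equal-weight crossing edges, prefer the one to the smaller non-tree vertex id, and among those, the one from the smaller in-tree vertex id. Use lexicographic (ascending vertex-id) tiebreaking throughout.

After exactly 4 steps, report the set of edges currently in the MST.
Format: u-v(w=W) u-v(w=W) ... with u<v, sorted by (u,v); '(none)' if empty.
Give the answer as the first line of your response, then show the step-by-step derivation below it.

0-5(w=2) 1-2(w=2) 1-4(w=3) 1-5(w=2)

step 1: add edge 0-5 (w=2); MST = {0-5(w=2)}
step 2: add edge 1-5 (w=2); MST = {0-5(w=2) 1-5(w=2)}
step 3: add edge 1-2 (w=2); MST = {0-5(w=2) 1-2(w=2) 1-5(w=2)}
step 4: add edge 1-4 (w=3); MST = {0-5(w=2) 1-2(w=2) 1-4(w=3) 1-5(w=2)}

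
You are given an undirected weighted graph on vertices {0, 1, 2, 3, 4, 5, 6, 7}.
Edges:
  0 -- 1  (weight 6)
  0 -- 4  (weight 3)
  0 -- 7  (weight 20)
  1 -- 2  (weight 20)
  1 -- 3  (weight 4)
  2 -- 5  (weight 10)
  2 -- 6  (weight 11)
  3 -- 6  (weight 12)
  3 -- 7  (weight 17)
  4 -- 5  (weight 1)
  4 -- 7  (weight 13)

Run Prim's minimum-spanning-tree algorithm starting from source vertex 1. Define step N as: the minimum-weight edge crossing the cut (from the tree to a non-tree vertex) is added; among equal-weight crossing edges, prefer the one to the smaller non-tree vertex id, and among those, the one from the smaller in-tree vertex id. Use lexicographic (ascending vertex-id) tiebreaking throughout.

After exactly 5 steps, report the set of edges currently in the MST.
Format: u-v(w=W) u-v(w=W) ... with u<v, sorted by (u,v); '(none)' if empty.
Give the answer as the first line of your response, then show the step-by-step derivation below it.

0-1(w=6) 0-4(w=3) 1-3(w=4) 2-5(w=10) 4-5(w=1)

step 1: add edge 1-3 (w=4); MST = {1-3(w=4)}
step 2: add edge 0-1 (w=6); MST = {0-1(w=6) 1-3(w=4)}
step 3: add edge 0-4 (w=3); MST = {0-1(w=6) 0-4(w=3) 1-3(w=4)}
step 4: add edge 4-5 (w=1); MST = {0-1(w=6) 0-4(w=3) 1-3(w=4) 4-5(w=1)}
step 5: add edge 2-5 (w=10); MST = {0-1(w=6) 0-4(w=3) 1-3(w=4) 2-5(w=10) 4-5(w=1)}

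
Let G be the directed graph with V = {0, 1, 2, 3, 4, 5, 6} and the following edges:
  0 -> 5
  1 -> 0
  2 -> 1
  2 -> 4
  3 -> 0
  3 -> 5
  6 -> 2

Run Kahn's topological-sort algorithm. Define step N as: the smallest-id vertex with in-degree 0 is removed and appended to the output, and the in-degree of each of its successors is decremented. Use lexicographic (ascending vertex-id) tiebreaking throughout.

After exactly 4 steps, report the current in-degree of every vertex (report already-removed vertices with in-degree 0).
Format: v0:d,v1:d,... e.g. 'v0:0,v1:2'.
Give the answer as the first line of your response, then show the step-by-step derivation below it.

v0:0,v1:0,v2:0,v3:0,v4:0,v5:1,v6:0

step 1: output 3; order=[3]; indeg=(1,1,1,0,1,1,0)
step 2: output 6; order=[3,6]; indeg=(1,1,0,0,1,1,0)
step 3: output 2; order=[3,6,2]; indeg=(1,0,0,0,0,1,0)
step 4: output 1; order=[3,6,2,1]; indeg=(0,0,0,0,0,1,0)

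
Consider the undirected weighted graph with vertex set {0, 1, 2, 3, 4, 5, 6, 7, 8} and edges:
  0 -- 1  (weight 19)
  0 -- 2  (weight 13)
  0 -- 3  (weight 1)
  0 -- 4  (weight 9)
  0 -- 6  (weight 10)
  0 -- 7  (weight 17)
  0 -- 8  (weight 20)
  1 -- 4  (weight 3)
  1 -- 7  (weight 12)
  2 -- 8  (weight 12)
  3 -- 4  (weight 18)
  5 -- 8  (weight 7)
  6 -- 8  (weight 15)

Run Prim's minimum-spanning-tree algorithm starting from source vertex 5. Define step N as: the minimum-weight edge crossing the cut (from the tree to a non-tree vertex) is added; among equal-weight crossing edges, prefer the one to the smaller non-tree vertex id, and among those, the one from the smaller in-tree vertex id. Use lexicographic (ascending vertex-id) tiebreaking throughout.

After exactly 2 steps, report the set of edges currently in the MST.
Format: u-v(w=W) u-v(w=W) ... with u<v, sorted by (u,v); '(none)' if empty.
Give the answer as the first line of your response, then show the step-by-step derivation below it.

2-8(w=12) 5-8(w=7)

step 1: add edge 5-8 (w=7); MST = {5-8(w=7)}
step 2: add edge 2-8 (w=12); MST = {2-8(w=12) 5-8(w=7)}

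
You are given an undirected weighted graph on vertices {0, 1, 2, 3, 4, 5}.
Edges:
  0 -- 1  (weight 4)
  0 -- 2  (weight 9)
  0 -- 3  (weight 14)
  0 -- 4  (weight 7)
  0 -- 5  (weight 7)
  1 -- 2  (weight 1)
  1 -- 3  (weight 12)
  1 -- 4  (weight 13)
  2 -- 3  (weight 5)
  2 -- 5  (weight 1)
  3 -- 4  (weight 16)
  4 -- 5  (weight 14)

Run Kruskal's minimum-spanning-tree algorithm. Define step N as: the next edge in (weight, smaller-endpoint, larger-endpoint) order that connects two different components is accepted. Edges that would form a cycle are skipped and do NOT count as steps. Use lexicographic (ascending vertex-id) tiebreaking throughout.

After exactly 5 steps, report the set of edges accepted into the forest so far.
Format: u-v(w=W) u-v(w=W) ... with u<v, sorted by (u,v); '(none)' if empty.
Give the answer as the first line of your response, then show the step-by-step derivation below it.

0-1(w=4) 0-4(w=7) 1-2(w=1) 2-3(w=5) 2-5(w=1)

step 1: add edge 1-2 (w=1); MST = {1-2(w=1)}
step 2: add edge 2-5 (w=1); MST = {1-2(w=1) 2-5(w=1)}
step 3: add edge 0-1 (w=4); MST = {0-1(w=4) 1-2(w=1) 2-5(w=1)}
step 4: add edge 2-3 (w=5); MST = {0-1(w=4) 1-2(w=1) 2-3(w=5) 2-5(w=1)}
step 5: add edge 0-4 (w=7); MST = {0-1(w=4) 0-4(w=7) 1-2(w=1) 2-3(w=5) 2-5(w=1)}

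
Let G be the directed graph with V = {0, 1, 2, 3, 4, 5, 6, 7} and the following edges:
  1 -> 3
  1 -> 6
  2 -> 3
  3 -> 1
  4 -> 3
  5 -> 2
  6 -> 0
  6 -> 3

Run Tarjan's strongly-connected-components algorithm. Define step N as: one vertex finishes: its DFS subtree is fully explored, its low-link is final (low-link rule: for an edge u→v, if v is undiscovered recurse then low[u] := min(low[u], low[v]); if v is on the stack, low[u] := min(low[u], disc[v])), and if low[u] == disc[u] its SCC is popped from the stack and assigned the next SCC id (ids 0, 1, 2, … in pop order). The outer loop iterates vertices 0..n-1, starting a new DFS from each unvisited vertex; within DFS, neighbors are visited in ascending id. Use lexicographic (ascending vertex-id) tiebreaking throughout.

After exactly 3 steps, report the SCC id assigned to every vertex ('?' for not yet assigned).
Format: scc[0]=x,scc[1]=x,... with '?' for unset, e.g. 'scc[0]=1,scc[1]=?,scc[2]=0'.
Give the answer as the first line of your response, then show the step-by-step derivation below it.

scc[0]=0,scc[1]=?,scc[2]=?,scc[3]=?,scc[4]=?,scc[5]=?,scc[6]=?,scc[7]=?

step 1: low=(low[0]=0,low[1]=?,low[2]=?,low[3]=?,low[4]=?,low[5]=?,low[6]=?,low[7]=?); scc=(scc[0]=0,scc[1]=?,scc[2]=?,scc[3]=?,scc[4]=?,scc[5]=?,scc[6]=?,scc[7]=?)
step 2: low=(low[0]=0,low[1]=1,low[2]=?,low[3]=1,low[4]=?,low[5]=?,low[6]=?,low[7]=?); scc=(scc[0]=0,scc[1]=?,scc[2]=?,scc[3]=?,scc[4]=?,scc[5]=?,scc[6]=?,scc[7]=?)
step 3: low=(low[0]=0,low[1]=1,low[2]=?,low[3]=1,low[4]=?,low[5]=?,low[6]=2,low[7]=?); scc=(scc[0]=0,scc[1]=?,scc[2]=?,scc[3]=?,scc[4]=?,scc[5]=?,scc[6]=?,scc[7]=?)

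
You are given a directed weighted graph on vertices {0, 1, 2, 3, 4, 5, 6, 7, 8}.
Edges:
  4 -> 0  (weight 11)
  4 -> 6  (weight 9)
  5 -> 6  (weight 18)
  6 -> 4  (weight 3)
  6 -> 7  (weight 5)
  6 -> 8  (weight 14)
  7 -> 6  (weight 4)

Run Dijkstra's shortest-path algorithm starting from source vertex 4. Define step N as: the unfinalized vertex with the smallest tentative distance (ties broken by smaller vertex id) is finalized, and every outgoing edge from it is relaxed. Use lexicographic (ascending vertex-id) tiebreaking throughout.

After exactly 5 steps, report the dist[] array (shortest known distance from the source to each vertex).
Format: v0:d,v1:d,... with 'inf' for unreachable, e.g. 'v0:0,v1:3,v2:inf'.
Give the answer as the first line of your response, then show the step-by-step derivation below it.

v0:11,v1:inf,v2:inf,v3:inf,v4:0,v5:inf,v6:9,v7:14,v8:23

step 1: dist = v0:11,v1:inf,v2:inf,v3:inf,v4:0,v5:inf,v6:9,v7:inf,v8:inf
step 2: dist = v0:11,v1:inf,v2:inf,v3:inf,v4:0,v5:inf,v6:9,v7:14,v8:23
step 3: dist = v0:11,v1:inf,v2:inf,v3:inf,v4:0,v5:inf,v6:9,v7:14,v8:23
step 4: dist = v0:11,v1:inf,v2:inf,v3:inf,v4:0,v5:inf,v6:9,v7:14,v8:23
step 5: dist = v0:11,v1:inf,v2:inf,v3:inf,v4:0,v5:inf,v6:9,v7:14,v8:23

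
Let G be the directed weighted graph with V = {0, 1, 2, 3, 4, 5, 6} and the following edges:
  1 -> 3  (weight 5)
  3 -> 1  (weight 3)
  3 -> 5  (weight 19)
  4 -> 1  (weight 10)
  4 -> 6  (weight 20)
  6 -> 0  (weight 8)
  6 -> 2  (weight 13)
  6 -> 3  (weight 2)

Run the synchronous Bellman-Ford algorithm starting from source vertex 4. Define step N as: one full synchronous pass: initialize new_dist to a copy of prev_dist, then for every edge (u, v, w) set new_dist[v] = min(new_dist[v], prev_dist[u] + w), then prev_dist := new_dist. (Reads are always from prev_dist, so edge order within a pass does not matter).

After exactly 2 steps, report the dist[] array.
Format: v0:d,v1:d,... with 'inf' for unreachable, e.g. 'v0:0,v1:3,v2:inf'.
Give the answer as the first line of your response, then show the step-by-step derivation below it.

v0:28,v1:10,v2:33,v3:15,v4:0,v5:inf,v6:20

step 1: dist = v0:inf,v1:10,v2:inf,v3:inf,v4:0,v5:inf,v6:20
step 2: dist = v0:28,v1:10,v2:33,v3:15,v4:0,v5:inf,v6:20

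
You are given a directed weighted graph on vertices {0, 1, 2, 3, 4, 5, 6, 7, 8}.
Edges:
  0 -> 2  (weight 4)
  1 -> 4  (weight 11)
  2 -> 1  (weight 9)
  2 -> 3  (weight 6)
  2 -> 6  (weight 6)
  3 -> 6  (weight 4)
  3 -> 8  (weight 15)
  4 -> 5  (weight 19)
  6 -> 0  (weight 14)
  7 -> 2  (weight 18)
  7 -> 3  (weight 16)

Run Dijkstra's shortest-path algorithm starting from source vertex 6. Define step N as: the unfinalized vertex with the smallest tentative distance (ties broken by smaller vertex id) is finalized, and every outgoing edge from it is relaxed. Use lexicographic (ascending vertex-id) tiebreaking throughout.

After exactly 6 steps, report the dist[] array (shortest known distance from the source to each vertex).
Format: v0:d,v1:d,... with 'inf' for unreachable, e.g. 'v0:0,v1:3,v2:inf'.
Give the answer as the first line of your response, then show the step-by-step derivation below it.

v0:14,v1:27,v2:18,v3:24,v4:38,v5:57,v6:0,v7:inf,v8:39

step 1: dist = v0:14,v1:inf,v2:inf,v3:inf,v4:inf,v5:inf,v6:0,v7:inf,v8:inf
step 2: dist = v0:14,v1:inf,v2:18,v3:inf,v4:inf,v5:inf,v6:0,v7:inf,v8:inf
step 3: dist = v0:14,v1:27,v2:18,v3:24,v4:inf,v5:inf,v6:0,v7:inf,v8:inf
step 4: dist = v0:14,v1:27,v2:18,v3:24,v4:inf,v5:inf,v6:0,v7:inf,v8:39
step 5: dist = v0:14,v1:27,v2:18,v3:24,v4:38,v5:inf,v6:0,v7:inf,v8:39
step 6: dist = v0:14,v1:27,v2:18,v3:24,v4:38,v5:57,v6:0,v7:inf,v8:39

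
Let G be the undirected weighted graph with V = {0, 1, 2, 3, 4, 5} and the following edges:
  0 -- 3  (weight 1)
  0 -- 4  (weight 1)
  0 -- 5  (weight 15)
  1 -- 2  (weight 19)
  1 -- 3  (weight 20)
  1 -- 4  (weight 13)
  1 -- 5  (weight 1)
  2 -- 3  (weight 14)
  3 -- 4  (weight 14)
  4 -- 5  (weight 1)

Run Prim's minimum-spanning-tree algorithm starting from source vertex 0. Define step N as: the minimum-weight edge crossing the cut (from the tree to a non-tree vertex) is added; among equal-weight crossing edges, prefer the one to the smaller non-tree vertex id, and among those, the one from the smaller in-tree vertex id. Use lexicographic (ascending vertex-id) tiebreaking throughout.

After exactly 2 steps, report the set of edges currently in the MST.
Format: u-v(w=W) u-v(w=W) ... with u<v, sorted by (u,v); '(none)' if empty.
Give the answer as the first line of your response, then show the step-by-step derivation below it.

0-3(w=1) 0-4(w=1)

step 1: add edge 0-3 (w=1); MST = {0-3(w=1)}
step 2: add edge 0-4 (w=1); MST = {0-3(w=1) 0-4(w=1)}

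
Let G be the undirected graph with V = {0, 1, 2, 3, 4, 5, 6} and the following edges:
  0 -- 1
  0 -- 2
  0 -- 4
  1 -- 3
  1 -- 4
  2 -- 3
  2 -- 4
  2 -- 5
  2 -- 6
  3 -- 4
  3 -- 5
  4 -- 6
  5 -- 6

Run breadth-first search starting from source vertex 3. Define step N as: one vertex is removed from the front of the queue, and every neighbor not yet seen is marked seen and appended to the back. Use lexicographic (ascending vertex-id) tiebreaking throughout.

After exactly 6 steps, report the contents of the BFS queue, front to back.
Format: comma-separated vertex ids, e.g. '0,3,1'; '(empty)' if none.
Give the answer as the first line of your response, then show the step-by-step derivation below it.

6

step 1: dequeue 3; queue=[1,2,4,5]; order=3
step 2: dequeue 1; queue=[2,4,5,0]; order=3,1
step 3: dequeue 2; queue=[4,5,0,6]; order=3,1,2
step 4: dequeue 4; queue=[5,0,6]; order=3,1,2,4
step 5: dequeue 5; queue=[0,6]; order=3,1,2,4,5
step 6: dequeue 0; queue=[6]; order=3,1,2,4,5,0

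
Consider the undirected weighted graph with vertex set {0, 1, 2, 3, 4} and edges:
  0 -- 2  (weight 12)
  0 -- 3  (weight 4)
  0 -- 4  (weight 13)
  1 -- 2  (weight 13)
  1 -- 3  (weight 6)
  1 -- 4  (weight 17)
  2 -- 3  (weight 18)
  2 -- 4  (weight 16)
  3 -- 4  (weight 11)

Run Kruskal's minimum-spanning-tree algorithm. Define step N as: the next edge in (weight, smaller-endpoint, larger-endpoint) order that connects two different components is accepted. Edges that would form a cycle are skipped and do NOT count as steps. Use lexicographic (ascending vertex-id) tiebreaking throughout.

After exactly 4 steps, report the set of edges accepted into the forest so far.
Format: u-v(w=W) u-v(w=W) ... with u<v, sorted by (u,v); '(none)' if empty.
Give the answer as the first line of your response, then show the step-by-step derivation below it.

0-2(w=12) 0-3(w=4) 1-3(w=6) 3-4(w=11)

step 1: add edge 0-3 (w=4); MST = {0-3(w=4)}
step 2: add edge 1-3 (w=6); MST = {0-3(w=4) 1-3(w=6)}
step 3: add edge 3-4 (w=11); MST = {0-3(w=4) 1-3(w=6) 3-4(w=11)}
step 4: add edge 0-2 (w=12); MST = {0-2(w=12) 0-3(w=4) 1-3(w=6) 3-4(w=11)}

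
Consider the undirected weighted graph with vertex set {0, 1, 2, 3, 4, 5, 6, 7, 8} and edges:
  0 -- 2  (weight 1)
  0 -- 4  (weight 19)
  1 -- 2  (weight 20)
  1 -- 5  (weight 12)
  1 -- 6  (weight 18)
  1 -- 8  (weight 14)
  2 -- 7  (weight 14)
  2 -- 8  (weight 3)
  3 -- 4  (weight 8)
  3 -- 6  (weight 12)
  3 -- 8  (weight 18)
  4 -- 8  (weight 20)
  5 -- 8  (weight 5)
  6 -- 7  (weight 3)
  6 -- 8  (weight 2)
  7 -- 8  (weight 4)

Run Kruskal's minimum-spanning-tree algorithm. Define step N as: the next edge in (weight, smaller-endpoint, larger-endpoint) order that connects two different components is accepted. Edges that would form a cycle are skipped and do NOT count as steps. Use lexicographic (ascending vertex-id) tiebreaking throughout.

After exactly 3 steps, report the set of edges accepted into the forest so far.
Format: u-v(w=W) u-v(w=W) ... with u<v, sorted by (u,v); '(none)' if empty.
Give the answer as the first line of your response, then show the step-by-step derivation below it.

0-2(w=1) 2-8(w=3) 6-8(w=2)

step 1: add edge 0-2 (w=1); MST = {0-2(w=1)}
step 2: add edge 6-8 (w=2); MST = {0-2(w=1) 6-8(w=2)}
step 3: add edge 2-8 (w=3); MST = {0-2(w=1) 2-8(w=3) 6-8(w=2)}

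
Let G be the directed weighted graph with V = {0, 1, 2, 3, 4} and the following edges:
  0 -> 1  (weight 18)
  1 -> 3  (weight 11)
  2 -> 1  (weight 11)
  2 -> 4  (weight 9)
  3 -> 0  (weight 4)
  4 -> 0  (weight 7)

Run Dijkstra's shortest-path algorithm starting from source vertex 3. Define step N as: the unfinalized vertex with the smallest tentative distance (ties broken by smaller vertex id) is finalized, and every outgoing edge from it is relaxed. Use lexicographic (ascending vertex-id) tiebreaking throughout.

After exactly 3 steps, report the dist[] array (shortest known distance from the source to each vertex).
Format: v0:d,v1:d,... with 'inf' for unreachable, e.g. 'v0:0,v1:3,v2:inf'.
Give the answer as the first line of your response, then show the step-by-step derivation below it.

v0:4,v1:22,v2:inf,v3:0,v4:inf

step 1: dist = v0:4,v1:inf,v2:inf,v3:0,v4:inf
step 2: dist = v0:4,v1:22,v2:inf,v3:0,v4:inf
step 3: dist = v0:4,v1:22,v2:inf,v3:0,v4:inf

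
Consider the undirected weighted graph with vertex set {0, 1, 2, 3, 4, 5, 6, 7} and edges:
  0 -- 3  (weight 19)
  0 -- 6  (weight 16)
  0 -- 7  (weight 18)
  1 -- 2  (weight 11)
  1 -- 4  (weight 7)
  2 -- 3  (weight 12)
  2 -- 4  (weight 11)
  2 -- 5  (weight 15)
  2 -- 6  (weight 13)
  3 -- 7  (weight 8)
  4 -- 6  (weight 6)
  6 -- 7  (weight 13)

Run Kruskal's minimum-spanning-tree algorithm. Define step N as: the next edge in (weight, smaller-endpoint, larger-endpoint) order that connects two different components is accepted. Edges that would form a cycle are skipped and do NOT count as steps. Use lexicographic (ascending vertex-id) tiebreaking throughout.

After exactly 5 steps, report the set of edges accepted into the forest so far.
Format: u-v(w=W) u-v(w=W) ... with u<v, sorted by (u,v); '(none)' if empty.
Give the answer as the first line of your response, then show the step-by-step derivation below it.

1-2(w=11) 1-4(w=7) 2-3(w=12) 3-7(w=8) 4-6(w=6)

step 1: add edge 4-6 (w=6); MST = {4-6(w=6)}
step 2: add edge 1-4 (w=7); MST = {1-4(w=7) 4-6(w=6)}
step 3: add edge 3-7 (w=8); MST = {1-4(w=7) 3-7(w=8) 4-6(w=6)}
step 4: add edge 1-2 (w=11); MST = {1-2(w=11) 1-4(w=7) 3-7(w=8) 4-6(w=6)}
step 5: add edge 2-3 (w=12); MST = {1-2(w=11) 1-4(w=7) 2-3(w=12) 3-7(w=8) 4-6(w=6)}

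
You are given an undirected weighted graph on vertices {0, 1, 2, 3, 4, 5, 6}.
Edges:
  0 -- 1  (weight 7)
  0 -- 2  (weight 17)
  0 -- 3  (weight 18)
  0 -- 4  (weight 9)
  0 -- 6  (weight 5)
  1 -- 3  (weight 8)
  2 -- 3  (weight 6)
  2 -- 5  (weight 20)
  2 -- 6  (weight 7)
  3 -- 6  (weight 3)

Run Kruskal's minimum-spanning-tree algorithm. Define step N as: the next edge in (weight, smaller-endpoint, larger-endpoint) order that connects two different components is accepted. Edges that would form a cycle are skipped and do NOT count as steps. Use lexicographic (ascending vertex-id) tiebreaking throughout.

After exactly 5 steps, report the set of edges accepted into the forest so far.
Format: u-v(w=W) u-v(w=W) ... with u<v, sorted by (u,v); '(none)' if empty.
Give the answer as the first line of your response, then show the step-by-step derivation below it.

0-1(w=7) 0-4(w=9) 0-6(w=5) 2-3(w=6) 3-6(w=3)

step 1: add edge 3-6 (w=3); MST = {3-6(w=3)}
step 2: add edge 0-6 (w=5); MST = {0-6(w=5) 3-6(w=3)}
step 3: add edge 2-3 (w=6); MST = {0-6(w=5) 2-3(w=6) 3-6(w=3)}
step 4: add edge 0-1 (w=7); MST = {0-1(w=7) 0-6(w=5) 2-3(w=6) 3-6(w=3)}
step 5: add edge 0-4 (w=9); MST = {0-1(w=7) 0-4(w=9) 0-6(w=5) 2-3(w=6) 3-6(w=3)}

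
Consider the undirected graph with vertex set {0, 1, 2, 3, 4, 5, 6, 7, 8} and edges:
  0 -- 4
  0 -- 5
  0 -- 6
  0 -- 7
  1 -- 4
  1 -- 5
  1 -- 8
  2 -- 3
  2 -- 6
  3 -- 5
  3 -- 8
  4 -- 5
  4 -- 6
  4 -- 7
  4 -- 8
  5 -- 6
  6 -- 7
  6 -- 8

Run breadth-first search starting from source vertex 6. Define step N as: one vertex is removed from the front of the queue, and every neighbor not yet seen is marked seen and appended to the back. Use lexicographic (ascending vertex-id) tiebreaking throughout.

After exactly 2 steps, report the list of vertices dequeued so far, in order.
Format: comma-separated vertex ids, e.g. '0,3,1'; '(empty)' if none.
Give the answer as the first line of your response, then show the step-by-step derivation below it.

6,0

step 1: dequeue 6; queue=[0,2,4,5,7,8]; order=6
step 2: dequeue 0; queue=[2,4,5,7,8]; order=6,0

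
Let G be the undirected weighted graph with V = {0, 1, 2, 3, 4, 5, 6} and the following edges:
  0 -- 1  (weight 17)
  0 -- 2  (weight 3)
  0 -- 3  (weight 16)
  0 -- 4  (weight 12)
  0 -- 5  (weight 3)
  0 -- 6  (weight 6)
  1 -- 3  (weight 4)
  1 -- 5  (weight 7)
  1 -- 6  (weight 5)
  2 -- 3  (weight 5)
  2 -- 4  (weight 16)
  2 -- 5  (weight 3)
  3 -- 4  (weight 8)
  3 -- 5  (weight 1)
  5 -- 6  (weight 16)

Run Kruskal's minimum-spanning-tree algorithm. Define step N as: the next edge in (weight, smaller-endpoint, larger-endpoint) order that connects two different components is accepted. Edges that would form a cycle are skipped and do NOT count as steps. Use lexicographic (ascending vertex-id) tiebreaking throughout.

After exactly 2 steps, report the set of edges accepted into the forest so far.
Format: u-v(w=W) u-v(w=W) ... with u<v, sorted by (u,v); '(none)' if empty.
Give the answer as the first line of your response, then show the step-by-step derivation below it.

0-2(w=3) 3-5(w=1)

step 1: add edge 3-5 (w=1); MST = {3-5(w=1)}
step 2: add edge 0-2 (w=3); MST = {0-2(w=3) 3-5(w=1)}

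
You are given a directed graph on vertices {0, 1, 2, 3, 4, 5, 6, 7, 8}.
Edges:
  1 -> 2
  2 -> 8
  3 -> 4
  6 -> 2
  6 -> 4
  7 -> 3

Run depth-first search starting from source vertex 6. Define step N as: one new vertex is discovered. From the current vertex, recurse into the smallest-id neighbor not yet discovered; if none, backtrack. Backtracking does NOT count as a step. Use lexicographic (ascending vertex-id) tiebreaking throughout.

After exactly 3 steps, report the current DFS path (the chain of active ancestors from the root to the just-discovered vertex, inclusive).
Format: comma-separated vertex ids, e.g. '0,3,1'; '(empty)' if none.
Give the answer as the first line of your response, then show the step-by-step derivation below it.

6,2,8

step 1: discover 6; path=6; order=6
step 2: discover 2; path=6>2; order=6,2
step 3: discover 8; path=6>2>8; order=6,2,8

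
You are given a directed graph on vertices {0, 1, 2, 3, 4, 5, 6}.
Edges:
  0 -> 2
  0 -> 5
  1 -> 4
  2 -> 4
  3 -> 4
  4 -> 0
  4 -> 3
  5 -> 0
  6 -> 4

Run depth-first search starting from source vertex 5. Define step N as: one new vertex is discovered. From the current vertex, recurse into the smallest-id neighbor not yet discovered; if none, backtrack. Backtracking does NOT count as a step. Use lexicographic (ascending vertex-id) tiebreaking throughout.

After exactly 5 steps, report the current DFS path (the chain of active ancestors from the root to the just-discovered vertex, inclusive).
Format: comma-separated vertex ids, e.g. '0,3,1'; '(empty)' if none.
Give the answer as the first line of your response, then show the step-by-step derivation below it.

5,0,2,4,3

step 1: discover 5; path=5; order=5
step 2: discover 0; path=5>0; order=5,0
step 3: discover 2; path=5>0>2; order=5,0,2
step 4: discover 4; path=5>0>2>4; order=5,0,2,4
step 5: discover 3; path=5>0>2>4>3; order=5,0,2,4,3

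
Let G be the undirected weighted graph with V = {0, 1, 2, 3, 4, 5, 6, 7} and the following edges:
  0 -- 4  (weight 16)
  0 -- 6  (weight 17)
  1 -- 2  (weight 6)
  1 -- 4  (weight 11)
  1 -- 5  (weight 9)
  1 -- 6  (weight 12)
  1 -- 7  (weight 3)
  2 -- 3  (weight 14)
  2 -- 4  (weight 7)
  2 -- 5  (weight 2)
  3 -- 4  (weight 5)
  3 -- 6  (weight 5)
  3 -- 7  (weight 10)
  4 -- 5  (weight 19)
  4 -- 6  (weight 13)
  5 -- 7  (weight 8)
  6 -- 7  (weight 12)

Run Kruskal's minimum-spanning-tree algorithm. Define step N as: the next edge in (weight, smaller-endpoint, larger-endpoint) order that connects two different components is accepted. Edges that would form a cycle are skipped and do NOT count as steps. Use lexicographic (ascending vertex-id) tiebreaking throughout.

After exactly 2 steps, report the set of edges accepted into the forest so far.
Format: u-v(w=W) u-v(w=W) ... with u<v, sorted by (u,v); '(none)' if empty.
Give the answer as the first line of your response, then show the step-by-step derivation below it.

1-7(w=3) 2-5(w=2)

step 1: add edge 2-5 (w=2); MST = {2-5(w=2)}
step 2: add edge 1-7 (w=3); MST = {1-7(w=3) 2-5(w=2)}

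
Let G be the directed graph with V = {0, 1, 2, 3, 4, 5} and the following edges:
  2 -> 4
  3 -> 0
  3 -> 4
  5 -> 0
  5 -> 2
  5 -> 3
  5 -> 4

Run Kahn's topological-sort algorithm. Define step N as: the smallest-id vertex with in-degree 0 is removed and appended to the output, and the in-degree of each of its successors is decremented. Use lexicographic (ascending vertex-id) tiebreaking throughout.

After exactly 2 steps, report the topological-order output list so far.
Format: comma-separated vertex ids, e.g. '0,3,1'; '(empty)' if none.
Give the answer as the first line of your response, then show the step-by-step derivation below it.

1,5

step 1: output 1; order=[1]; indeg=(2,0,1,1,3,0)
step 2: output 5; order=[1,5]; indeg=(1,0,0,0,2,0)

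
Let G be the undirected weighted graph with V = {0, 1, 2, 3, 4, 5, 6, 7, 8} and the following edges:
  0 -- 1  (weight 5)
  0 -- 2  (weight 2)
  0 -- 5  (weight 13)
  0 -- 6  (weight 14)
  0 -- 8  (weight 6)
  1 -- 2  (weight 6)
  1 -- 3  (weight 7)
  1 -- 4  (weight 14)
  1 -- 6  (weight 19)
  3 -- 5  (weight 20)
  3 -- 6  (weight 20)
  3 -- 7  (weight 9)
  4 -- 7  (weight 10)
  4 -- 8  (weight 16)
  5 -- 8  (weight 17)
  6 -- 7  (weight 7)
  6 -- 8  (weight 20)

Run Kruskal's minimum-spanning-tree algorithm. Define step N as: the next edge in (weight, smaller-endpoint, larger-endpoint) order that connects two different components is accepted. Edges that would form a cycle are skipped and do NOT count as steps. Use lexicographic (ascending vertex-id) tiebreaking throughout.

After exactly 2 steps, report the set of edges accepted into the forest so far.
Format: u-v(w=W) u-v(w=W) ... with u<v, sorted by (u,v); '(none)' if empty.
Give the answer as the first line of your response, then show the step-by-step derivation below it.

0-1(w=5) 0-2(w=2)

step 1: add edge 0-2 (w=2); MST = {0-2(w=2)}
step 2: add edge 0-1 (w=5); MST = {0-1(w=5) 0-2(w=2)}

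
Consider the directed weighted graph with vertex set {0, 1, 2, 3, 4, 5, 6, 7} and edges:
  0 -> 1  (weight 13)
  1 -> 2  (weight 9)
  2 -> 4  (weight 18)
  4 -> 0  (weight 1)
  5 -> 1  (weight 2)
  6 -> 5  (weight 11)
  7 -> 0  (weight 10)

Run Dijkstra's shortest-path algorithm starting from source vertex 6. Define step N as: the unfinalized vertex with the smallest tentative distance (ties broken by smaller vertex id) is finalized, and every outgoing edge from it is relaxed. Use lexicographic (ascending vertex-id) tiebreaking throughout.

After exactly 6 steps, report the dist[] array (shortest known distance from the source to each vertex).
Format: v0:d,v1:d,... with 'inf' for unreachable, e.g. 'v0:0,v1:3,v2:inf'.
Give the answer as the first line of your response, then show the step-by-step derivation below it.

v0:41,v1:13,v2:22,v3:inf,v4:40,v5:11,v6:0,v7:inf

step 1: dist = v0:inf,v1:inf,v2:inf,v3:inf,v4:inf,v5:11,v6:0,v7:inf
step 2: dist = v0:inf,v1:13,v2:inf,v3:inf,v4:inf,v5:11,v6:0,v7:inf
step 3: dist = v0:inf,v1:13,v2:22,v3:inf,v4:inf,v5:11,v6:0,v7:inf
step 4: dist = v0:inf,v1:13,v2:22,v3:inf,v4:40,v5:11,v6:0,v7:inf
step 5: dist = v0:41,v1:13,v2:22,v3:inf,v4:40,v5:11,v6:0,v7:inf
step 6: dist = v0:41,v1:13,v2:22,v3:inf,v4:40,v5:11,v6:0,v7:inf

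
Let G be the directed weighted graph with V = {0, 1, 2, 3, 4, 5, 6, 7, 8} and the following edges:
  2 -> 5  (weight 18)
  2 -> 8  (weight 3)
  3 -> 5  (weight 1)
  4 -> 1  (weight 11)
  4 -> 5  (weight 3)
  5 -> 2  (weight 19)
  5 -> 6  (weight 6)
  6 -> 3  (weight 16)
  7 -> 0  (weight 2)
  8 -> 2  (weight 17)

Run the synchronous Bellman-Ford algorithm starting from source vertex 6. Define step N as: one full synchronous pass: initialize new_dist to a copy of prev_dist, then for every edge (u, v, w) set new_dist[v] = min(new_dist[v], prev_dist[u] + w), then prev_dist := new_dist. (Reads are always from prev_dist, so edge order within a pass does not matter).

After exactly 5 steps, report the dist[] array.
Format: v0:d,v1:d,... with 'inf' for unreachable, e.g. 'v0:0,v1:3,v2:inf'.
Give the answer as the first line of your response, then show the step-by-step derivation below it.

v0:inf,v1:inf,v2:36,v3:16,v4:inf,v5:17,v6:0,v7:inf,v8:39

step 1: dist = v0:inf,v1:inf,v2:inf,v3:16,v4:inf,v5:inf,v6:0,v7:inf,v8:inf
step 2: dist = v0:inf,v1:inf,v2:inf,v3:16,v4:inf,v5:17,v6:0,v7:inf,v8:inf
step 3: dist = v0:inf,v1:inf,v2:36,v3:16,v4:inf,v5:17,v6:0,v7:inf,v8:inf
step 4: dist = v0:inf,v1:inf,v2:36,v3:16,v4:inf,v5:17,v6:0,v7:inf,v8:39
step 5: dist = v0:inf,v1:inf,v2:36,v3:16,v4:inf,v5:17,v6:0,v7:inf,v8:39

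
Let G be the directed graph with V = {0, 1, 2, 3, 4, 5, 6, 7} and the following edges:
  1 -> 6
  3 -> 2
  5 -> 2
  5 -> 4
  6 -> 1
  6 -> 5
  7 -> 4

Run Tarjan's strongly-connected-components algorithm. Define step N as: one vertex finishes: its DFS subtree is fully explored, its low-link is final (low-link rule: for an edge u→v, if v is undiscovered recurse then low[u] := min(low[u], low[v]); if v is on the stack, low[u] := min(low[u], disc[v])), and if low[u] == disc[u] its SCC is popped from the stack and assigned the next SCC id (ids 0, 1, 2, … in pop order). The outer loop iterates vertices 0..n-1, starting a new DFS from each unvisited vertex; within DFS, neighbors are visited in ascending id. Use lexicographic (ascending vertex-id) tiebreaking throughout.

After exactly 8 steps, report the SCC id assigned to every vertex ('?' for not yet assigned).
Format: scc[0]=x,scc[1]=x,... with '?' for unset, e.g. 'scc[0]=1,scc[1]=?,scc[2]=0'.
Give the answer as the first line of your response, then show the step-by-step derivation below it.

scc[0]=0,scc[1]=4,scc[2]=1,scc[3]=5,scc[4]=2,scc[5]=3,scc[6]=4,scc[7]=6

step 1: low=(low[0]=0,low[1]=?,low[2]=?,low[3]=?,low[4]=?,low[5]=?,low[6]=?,low[7]=?); scc=(scc[0]=0,scc[1]=?,scc[2]=?,scc[3]=?,scc[4]=?,scc[5]=?,scc[6]=?,scc[7]=?)
step 2: low=(low[0]=0,low[1]=1,low[2]=4,low[3]=?,low[4]=?,low[5]=3,low[6]=1,low[7]=?); scc=(scc[0]=0,scc[1]=?,scc[2]=1,scc[3]=?,scc[4]=?,scc[5]=?,scc[6]=?,scc[7]=?)
step 3: low=(low[0]=0,low[1]=1,low[2]=4,low[3]=?,low[4]=5,low[5]=3,low[6]=1,low[7]=?); scc=(scc[0]=0,scc[1]=?,scc[2]=1,scc[3]=?,scc[4]=2,scc[5]=?,scc[6]=?,scc[7]=?)
step 4: low=(low[0]=0,low[1]=1,low[2]=4,low[3]=?,low[4]=5,low[5]=3,low[6]=1,low[7]=?); scc=(scc[0]=0,scc[1]=?,scc[2]=1,scc[3]=?,scc[4]=2,scc[5]=3,scc[6]=?,scc[7]=?)
step 5: low=(low[0]=0,low[1]=1,low[2]=4,low[3]=?,low[4]=5,low[5]=3,low[6]=1,low[7]=?); scc=(scc[0]=0,scc[1]=?,scc[2]=1,scc[3]=?,scc[4]=2,scc[5]=3,scc[6]=?,scc[7]=?)
step 6: low=(low[0]=0,low[1]=1,low[2]=4,low[3]=?,low[4]=5,low[5]=3,low[6]=1,low[7]=?); scc=(scc[0]=0,scc[1]=4,scc[2]=1,scc[3]=?,scc[4]=2,scc[5]=3,scc[6]=4,scc[7]=?)
step 7: low=(low[0]=0,low[1]=1,low[2]=4,low[3]=6,low[4]=5,low[5]=3,low[6]=1,low[7]=?); scc=(scc[0]=0,scc[1]=4,scc[2]=1,scc[3]=5,scc[4]=2,scc[5]=3,scc[6]=4,scc[7]=?)
step 8: low=(low[0]=0,low[1]=1,low[2]=4,low[3]=6,low[4]=5,low[5]=3,low[6]=1,low[7]=7); scc=(scc[0]=0,scc[1]=4,scc[2]=1,scc[3]=5,scc[4]=2,scc[5]=3,scc[6]=4,scc[7]=6)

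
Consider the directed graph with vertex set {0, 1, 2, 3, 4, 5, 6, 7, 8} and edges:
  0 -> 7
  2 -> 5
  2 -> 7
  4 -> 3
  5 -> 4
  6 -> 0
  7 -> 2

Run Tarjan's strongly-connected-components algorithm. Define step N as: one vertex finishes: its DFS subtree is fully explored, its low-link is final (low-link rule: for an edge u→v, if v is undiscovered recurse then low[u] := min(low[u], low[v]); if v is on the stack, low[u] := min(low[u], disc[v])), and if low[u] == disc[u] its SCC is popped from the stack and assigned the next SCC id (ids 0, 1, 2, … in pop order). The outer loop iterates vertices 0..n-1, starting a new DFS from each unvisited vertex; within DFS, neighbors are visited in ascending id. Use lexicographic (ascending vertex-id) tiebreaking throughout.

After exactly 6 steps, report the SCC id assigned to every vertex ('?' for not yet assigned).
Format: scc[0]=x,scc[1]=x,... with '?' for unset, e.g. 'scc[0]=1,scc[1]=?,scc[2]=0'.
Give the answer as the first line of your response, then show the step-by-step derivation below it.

scc[0]=4,scc[1]=?,scc[2]=3,scc[3]=0,scc[4]=1,scc[5]=2,scc[6]=?,scc[7]=3,scc[8]=?

step 1: low=(low[0]=0,low[1]=?,low[2]=2,low[3]=5,low[4]=4,low[5]=3,low[6]=?,low[7]=1,low[8]=?); scc=(scc[0]=?,scc[1]=?,scc[2]=?,scc[3]=0,scc[4]=?,scc[5]=?,scc[6]=?,scc[7]=?,scc[8]=?)
step 2: low=(low[0]=0,low[1]=?,low[2]=2,low[3]=5,low[4]=4,low[5]=3,low[6]=?,low[7]=1,low[8]=?); scc=(scc[0]=?,scc[1]=?,scc[2]=?,scc[3]=0,scc[4]=1,scc[5]=?,scc[6]=?,scc[7]=?,scc[8]=?)
step 3: low=(low[0]=0,low[1]=?,low[2]=2,low[3]=5,low[4]=4,low[5]=3,low[6]=?,low[7]=1,low[8]=?); scc=(scc[0]=?,scc[1]=?,scc[2]=?,scc[3]=0,scc[4]=1,scc[5]=2,scc[6]=?,scc[7]=?,scc[8]=?)
step 4: low=(low[0]=0,low[1]=?,low[2]=1,low[3]=5,low[4]=4,low[5]=3,low[6]=?,low[7]=1,low[8]=?); scc=(scc[0]=?,scc[1]=?,scc[2]=?,scc[3]=0,scc[4]=1,scc[5]=2,scc[6]=?,scc[7]=?,scc[8]=?)
step 5: low=(low[0]=0,low[1]=?,low[2]=1,low[3]=5,low[4]=4,low[5]=3,low[6]=?,low[7]=1,low[8]=?); scc=(scc[0]=?,scc[1]=?,scc[2]=3,scc[3]=0,scc[4]=1,scc[5]=2,scc[6]=?,scc[7]=3,scc[8]=?)
step 6: low=(low[0]=0,low[1]=?,low[2]=1,low[3]=5,low[4]=4,low[5]=3,low[6]=?,low[7]=1,low[8]=?); scc=(scc[0]=4,scc[1]=?,scc[2]=3,scc[3]=0,scc[4]=1,scc[5]=2,scc[6]=?,scc[7]=3,scc[8]=?)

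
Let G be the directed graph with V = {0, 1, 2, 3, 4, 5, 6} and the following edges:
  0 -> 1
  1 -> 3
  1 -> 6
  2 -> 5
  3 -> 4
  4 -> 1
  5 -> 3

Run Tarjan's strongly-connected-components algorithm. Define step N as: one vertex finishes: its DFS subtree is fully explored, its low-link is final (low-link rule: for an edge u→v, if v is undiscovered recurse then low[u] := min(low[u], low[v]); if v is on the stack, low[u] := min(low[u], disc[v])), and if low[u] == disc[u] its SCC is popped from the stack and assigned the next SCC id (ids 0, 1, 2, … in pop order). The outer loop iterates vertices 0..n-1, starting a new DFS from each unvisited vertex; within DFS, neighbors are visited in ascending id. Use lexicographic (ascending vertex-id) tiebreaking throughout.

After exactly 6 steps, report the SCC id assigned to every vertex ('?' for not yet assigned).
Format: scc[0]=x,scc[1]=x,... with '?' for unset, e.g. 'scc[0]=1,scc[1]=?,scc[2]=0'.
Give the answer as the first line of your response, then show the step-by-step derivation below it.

scc[0]=2,scc[1]=1,scc[2]=?,scc[3]=1,scc[4]=1,scc[5]=3,scc[6]=0

step 1: low=(low[0]=0,low[1]=1,low[2]=?,low[3]=2,low[4]=1,low[5]=?,low[6]=?); scc=(scc[0]=?,scc[1]=?,scc[2]=?,scc[3]=?,scc[4]=?,scc[5]=?,scc[6]=?)
step 2: low=(low[0]=0,low[1]=1,low[2]=?,low[3]=1,low[4]=1,low[5]=?,low[6]=?); scc=(scc[0]=?,scc[1]=?,scc[2]=?,scc[3]=?,scc[4]=?,scc[5]=?,scc[6]=?)
step 3: low=(low[0]=0,low[1]=1,low[2]=?,low[3]=1,low[4]=1,low[5]=?,low[6]=4); scc=(scc[0]=?,scc[1]=?,scc[2]=?,scc[3]=?,scc[4]=?,scc[5]=?,scc[6]=0)
step 4: low=(low[0]=0,low[1]=1,low[2]=?,low[3]=1,low[4]=1,low[5]=?,low[6]=4); scc=(scc[0]=?,scc[1]=1,scc[2]=?,scc[3]=1,scc[4]=1,scc[5]=?,scc[6]=0)
step 5: low=(low[0]=0,low[1]=1,low[2]=?,low[3]=1,low[4]=1,low[5]=?,low[6]=4); scc=(scc[0]=2,scc[1]=1,scc[2]=?,scc[3]=1,scc[4]=1,scc[5]=?,scc[6]=0)
step 6: low=(low[0]=0,low[1]=1,low[2]=5,low[3]=1,low[4]=1,low[5]=6,low[6]=4); scc=(scc[0]=2,scc[1]=1,scc[2]=?,scc[3]=1,scc[4]=1,scc[5]=3,scc[6]=0)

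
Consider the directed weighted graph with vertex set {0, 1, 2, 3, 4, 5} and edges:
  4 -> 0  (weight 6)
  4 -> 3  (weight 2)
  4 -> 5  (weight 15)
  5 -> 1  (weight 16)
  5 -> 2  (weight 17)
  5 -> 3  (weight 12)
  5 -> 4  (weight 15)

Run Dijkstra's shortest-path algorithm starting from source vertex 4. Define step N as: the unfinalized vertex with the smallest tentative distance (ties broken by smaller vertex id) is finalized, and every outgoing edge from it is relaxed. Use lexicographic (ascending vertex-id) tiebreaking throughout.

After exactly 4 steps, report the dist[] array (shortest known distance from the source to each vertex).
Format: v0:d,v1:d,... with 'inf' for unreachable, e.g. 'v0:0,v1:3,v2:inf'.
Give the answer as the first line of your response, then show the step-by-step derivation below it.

v0:6,v1:31,v2:32,v3:2,v4:0,v5:15

step 1: dist = v0:6,v1:inf,v2:inf,v3:2,v4:0,v5:15
step 2: dist = v0:6,v1:inf,v2:inf,v3:2,v4:0,v5:15
step 3: dist = v0:6,v1:inf,v2:inf,v3:2,v4:0,v5:15
step 4: dist = v0:6,v1:31,v2:32,v3:2,v4:0,v5:15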